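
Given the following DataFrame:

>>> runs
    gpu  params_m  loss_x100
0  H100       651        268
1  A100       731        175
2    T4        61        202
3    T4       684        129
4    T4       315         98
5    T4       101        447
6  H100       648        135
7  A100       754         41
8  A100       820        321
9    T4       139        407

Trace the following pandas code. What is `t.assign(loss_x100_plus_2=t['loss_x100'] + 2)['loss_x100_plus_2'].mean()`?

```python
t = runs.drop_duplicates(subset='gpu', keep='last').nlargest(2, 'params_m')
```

230.0

drop duplicate gpu (keep=last):
    gpu  params_m  loss_x100
6  H100       648        135
8  A100       820        321
9    T4       139        407
take 2 rows with largest params_m:
    gpu  params_m  loss_x100
8  A100       820        321
6  H100       648        135
add column loss_x100_plus_2 = t['loss_x100'] + 2:
    gpu  params_m  loss_x100  loss_x100_plus_2
8  A100       820        321               323
6  H100       648        135               137
Hence 230.0.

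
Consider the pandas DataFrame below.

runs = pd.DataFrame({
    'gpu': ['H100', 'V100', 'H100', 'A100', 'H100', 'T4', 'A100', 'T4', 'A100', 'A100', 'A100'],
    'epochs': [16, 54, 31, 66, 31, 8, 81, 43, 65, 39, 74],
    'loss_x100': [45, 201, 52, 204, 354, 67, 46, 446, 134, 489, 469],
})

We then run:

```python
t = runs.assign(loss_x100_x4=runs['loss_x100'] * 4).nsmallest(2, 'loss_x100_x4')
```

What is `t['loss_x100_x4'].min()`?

add column loss_x100_x4 = runs['loss_x100'] * 4:
     gpu  epochs  loss_x100  loss_x100_x4
0   H100      16         45           180
1   V100      54        201           804
2   H100      31         52           208
3   A100      66        204           816
4   H100      31        354          1416
5     T4       8         67           268
6   A100      81         46           184
7     T4      43        446          1784
8   A100      65        134           536
9   A100      39        489          1956
10  A100      74        469          1876
take 2 rows with smallest loss_x100_x4:
    gpu  epochs  loss_x100  loss_x100_x4
0  H100      16         45           180
6  A100      81         46           184
Then the min of column 'loss_x100_x4': 180

180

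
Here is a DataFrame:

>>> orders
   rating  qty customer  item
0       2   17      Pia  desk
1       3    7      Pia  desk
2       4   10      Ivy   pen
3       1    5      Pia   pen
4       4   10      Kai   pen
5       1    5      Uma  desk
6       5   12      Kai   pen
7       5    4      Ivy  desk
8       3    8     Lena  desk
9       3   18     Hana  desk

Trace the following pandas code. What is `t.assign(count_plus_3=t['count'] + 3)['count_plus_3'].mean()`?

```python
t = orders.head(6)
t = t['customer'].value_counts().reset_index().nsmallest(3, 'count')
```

take first 6 rows:
   rating  qty customer  item
0       2   17      Pia  desk
1       3    7      Pia  desk
2       4   10      Ivy   pen
3       1    5      Pia   pen
4       4   10      Kai   pen
5       1    5      Uma  desk
value_counts of customer:
customer
Pia    3
Ivy    1
Kai    1
Uma    1
Name: count, dtype: int64
reset_index():
  customer  count
0      Pia      3
1      Ivy      1
2      Kai      1
3      Uma      1
take 3 rows with smallest count:
  customer  count
1      Ivy      1
2      Kai      1
3      Uma      1
add column count_plus_3 = t['count'] + 3:
  customer  count  count_plus_3
1      Ivy      1             4
2      Kai      1             4
3      Uma      1             4
mean of column 'count_plus_3' → 4.0

4.0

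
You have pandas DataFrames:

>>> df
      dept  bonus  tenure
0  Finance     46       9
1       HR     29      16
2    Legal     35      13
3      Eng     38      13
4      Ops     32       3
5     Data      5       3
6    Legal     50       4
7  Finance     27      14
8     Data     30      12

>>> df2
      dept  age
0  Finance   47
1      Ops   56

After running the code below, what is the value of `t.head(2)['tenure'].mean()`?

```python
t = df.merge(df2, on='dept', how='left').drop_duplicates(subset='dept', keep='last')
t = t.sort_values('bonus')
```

15.0

merge on 'dept' (how='left') → 9 rows:
      dept  bonus  tenure   age
0  Finance     46       9  47.0
1       HR     29      16   NaN
2    Legal     35      13   NaN
3      Eng     38      13   NaN
4      Ops     32       3  56.0
5     Data      5       3   NaN
6    Legal     50       4   NaN
7  Finance     27      14  47.0
8     Data     30      12   NaN
drop duplicate dept (keep=last):
      dept  bonus  tenure   age
1       HR     29      16   NaN
3      Eng     38      13   NaN
4      Ops     32       3  56.0
6    Legal     50       4   NaN
7  Finance     27      14  47.0
8     Data     30      12   NaN
sort by bonus:
      dept  bonus  tenure   age
7  Finance     27      14  47.0
1       HR     29      16   NaN
8     Data     30      12   NaN
4      Ops     32       3  56.0
3      Eng     38      13   NaN
6    Legal     50       4   NaN
take first 2 rows:
      dept  bonus  tenure   age
7  Finance     27      14  47.0
1       HR     29      16   NaN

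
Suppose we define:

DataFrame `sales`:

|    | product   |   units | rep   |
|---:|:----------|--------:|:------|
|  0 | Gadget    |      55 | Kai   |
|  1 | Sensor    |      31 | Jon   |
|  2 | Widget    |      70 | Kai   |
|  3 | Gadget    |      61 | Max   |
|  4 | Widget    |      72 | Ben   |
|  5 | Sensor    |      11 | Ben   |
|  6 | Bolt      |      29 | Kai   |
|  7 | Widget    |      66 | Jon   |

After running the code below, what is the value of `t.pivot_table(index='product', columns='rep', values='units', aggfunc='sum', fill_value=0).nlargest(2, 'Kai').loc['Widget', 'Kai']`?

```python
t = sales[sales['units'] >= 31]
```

filter rows where units >= 31:
  product  units  rep
0  Gadget     55  Kai
1  Sensor     31  Jon
2  Widget     70  Kai
3  Gadget     61  Max
4  Widget     72  Ben
7  Widget     66  Jon
pivot: rows=product, cols=rep, sum(units):
rep      Ben  Jon  Kai  Max
product                    
Gadget     0    0   55   61
Sensor     0   31    0    0
Widget    72   66   70    0
take 2 rows with largest Kai:
rep      Ben  Jon  Kai  Max
product                    
Widget    72   66   70    0
Gadget     0    0   55   61

70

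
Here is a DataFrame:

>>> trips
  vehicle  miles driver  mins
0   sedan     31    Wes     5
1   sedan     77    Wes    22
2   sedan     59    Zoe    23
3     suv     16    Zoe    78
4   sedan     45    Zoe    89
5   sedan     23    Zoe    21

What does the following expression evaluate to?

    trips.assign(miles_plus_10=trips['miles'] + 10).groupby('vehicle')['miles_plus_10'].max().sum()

113

add column miles_plus_10 = trips['miles'] + 10:
  vehicle  miles driver  mins  miles_plus_10
0   sedan     31    Wes     5             41
1   sedan     77    Wes    22             87
2   sedan     59    Zoe    23             69
3     suv     16    Zoe    78             26
4   sedan     45    Zoe    89             55
5   sedan     23    Zoe    21             33
group by vehicle, max of miles_plus_10:
vehicle
sedan    87
suv      26
Name: miles_plus_10, dtype: int64
The sum of the resulting series is 113.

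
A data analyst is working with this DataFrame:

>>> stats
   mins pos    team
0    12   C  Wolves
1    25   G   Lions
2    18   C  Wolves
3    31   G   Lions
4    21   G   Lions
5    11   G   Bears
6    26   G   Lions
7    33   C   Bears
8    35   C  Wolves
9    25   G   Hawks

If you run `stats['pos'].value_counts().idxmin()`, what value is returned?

value_counts of pos:
pos
G    6
C    4
Name: count, dtype: int64

C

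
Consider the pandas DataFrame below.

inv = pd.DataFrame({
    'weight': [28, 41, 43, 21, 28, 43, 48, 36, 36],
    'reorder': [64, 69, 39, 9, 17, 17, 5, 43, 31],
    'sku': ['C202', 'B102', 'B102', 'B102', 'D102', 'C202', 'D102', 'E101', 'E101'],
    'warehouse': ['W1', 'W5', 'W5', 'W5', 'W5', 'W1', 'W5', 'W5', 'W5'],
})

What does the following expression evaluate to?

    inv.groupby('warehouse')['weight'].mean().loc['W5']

36.1428571429

group by warehouse, mean of weight:
warehouse
W1    35.500000
W5    36.142857
Name: weight, dtype: float64
Then the value at index 'W5': 36.1428571429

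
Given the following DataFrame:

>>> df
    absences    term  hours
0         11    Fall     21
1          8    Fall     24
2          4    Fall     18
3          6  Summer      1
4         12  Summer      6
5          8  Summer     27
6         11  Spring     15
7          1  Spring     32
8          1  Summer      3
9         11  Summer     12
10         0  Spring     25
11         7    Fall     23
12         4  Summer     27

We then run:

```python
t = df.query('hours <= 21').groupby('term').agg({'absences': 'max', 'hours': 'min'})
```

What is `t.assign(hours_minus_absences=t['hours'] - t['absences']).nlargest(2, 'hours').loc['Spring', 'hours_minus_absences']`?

4

filter rows where hours <= 21:
   absences    term  hours
0        11    Fall     21
2         4    Fall     18
3         6  Summer      1
4        12  Summer      6
6        11  Spring     15
8         1  Summer      3
9        11  Summer     12
group by term: max(absences), min(hours):
        absences  hours
term                   
Fall          11     18
Spring        11     15
Summer        12      1
add column hours_minus_absences = t['hours'] - t['absences']:
        absences  hours  hours_minus_absences
term                                         
Fall          11     18                     7
Spring        11     15                     4
Summer        12      1                   -11
take 2 rows with largest hours:
        absences  hours  hours_minus_absences
term                                         
Fall          11     18                     7
Spring        11     15                     4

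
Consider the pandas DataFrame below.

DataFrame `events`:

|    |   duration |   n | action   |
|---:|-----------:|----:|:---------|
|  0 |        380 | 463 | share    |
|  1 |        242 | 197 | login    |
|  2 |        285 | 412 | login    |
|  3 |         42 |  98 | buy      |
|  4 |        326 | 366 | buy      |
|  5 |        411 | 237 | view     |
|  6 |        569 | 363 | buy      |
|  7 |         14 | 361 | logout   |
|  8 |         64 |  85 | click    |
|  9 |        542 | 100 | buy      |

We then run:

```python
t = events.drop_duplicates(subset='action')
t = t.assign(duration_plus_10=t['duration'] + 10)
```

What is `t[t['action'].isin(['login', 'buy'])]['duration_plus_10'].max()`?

drop duplicate action (keep=first):
   duration    n  action
0       380  463   share
1       242  197   login
3        42   98     buy
5       411  237    view
7        14  361  logout
8        64   85   click
add column duration_plus_10 = t['duration'] + 10:
   duration    n  action  duration_plus_10
0       380  463   share               390
1       242  197   login               252
3        42   98     buy                52
5       411  237    view               421
7        14  361  logout                24
8        64   85   click                74
filter rows where action in ['login', 'buy']:
   duration    n action  duration_plus_10
1       242  197  login               252
3        42   98    buy                52
Taking the max of column 'duration_plus_10' gives 252.

252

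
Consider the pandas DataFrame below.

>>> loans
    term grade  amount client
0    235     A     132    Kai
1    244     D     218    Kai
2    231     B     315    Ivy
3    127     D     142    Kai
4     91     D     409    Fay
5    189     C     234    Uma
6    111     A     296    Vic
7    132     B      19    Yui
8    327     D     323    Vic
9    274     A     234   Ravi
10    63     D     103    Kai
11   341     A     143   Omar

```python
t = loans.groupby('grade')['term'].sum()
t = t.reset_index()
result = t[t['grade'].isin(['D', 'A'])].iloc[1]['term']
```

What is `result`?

852

group by grade, sum of term:
grade
A    961
B    363
C    189
D    852
Name: term, dtype: int64
reset_index():
  grade  term
0     A   961
1     B   363
2     C   189
3     D   852
filter rows where grade in ['D', 'A']:
  grade  term
0     A   961
3     D   852
Reading off the value at position 1, column 'term', we get 852.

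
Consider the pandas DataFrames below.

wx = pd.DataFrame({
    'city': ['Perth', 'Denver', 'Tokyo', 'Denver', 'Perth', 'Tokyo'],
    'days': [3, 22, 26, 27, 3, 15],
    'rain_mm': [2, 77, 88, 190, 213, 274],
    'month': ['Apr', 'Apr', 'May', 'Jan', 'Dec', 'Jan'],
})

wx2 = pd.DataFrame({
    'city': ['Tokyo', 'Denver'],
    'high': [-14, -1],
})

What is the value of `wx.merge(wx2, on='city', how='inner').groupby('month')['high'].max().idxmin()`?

May

merge on 'city' (how='inner') → 4 rows:
     city  days  rain_mm month  high
0  Denver    22       77   Apr    -1
1   Tokyo    26       88   May   -14
2  Denver    27      190   Jan    -1
3   Tokyo    15      274   Jan   -14
group by month, max of high:
month
Apr    -1
Jan    -1
May   -14
Name: high, dtype: int64
label with the smallest value → May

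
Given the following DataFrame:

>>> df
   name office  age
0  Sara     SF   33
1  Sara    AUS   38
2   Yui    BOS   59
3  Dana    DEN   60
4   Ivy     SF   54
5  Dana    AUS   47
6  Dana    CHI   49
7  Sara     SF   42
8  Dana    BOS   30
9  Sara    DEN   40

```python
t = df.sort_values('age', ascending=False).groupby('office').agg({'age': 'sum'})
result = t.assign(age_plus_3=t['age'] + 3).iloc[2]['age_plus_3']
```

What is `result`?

52

sort by age descending:
   name office  age
3  Dana    DEN   60
2   Yui    BOS   59
4   Ivy     SF   54
6  Dana    CHI   49
5  Dana    AUS   47
7  Sara     SF   42
9  Sara    DEN   40
1  Sara    AUS   38
0  Sara     SF   33
8  Dana    BOS   30
group by office, sum of age:
        age
office     
AUS      85
BOS      89
CHI      49
DEN     100
SF      129
add column age_plus_3 = t['age'] + 3:
        age  age_plus_3
office                 
AUS      85          88
BOS      89          92
CHI      49          52
DEN     100         103
SF      129         132
The value at position 2, column 'age_plus_3' is 52.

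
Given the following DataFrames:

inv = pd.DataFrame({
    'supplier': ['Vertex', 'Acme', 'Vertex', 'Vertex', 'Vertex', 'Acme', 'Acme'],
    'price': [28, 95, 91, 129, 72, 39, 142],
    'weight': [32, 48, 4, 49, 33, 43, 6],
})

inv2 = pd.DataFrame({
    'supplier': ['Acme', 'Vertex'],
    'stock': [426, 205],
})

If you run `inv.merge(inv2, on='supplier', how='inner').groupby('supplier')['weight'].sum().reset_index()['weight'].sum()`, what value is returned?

merge on 'supplier' (how='inner') → 7 rows:
  supplier  price  weight  stock
0   Vertex     28      32    205
1     Acme     95      48    426
2   Vertex     91       4    205
3   Vertex    129      49    205
4   Vertex     72      33    205
5     Acme     39      43    426
6     Acme    142       6    426
group by supplier, sum of weight:
supplier
Acme       97
Vertex    118
Name: weight, dtype: int64
reset_index():
  supplier  weight
0     Acme      97
1   Vertex     118

215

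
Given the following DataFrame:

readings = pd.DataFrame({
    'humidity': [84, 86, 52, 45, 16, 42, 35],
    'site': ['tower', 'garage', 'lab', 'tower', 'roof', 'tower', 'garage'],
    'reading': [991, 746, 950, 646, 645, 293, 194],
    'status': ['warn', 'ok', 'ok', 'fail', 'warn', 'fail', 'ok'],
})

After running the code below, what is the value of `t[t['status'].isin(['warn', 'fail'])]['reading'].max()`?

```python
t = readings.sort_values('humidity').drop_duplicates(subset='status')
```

sort by humidity:
   humidity    site  reading status
4        16    roof      645   warn
6        35  garage      194     ok
5        42   tower      293   fail
3        45   tower      646   fail
2        52     lab      950     ok
0        84   tower      991   warn
1        86  garage      746     ok
drop duplicate status (keep=first):
   humidity    site  reading status
4        16    roof      645   warn
6        35  garage      194     ok
5        42   tower      293   fail
filter rows where status in ['warn', 'fail']:
   humidity   site  reading status
4        16   roof      645   warn
5        42  tower      293   fail

645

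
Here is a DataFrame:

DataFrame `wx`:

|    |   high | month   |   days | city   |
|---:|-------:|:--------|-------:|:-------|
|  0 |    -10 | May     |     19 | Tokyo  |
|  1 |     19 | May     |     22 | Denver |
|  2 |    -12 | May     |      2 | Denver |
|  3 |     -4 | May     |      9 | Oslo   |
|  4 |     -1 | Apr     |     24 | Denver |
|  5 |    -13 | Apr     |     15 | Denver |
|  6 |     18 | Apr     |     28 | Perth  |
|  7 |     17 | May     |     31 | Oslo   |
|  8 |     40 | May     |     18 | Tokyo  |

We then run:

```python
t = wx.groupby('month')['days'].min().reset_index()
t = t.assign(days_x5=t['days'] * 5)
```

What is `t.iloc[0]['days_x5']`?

75

group by month, min of days:
month
Apr    15
May     2
Name: days, dtype: int64
reset_index():
  month  days
0   Apr    15
1   May     2
add column days_x5 = t['days'] * 5:
  month  days  days_x5
0   Apr    15       75
1   May     2       10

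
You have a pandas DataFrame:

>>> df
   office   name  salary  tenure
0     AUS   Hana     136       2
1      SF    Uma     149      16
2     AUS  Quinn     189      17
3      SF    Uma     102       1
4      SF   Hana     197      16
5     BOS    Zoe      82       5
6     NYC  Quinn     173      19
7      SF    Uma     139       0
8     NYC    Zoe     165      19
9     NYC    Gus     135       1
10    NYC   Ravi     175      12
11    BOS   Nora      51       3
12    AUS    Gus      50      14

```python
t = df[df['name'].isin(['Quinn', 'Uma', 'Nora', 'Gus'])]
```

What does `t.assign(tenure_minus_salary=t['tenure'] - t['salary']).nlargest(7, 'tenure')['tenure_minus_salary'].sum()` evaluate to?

filter rows where name in ['Quinn', 'Uma', 'Nora', 'Gus']:
   office   name  salary  tenure
1      SF    Uma     149      16
2     AUS  Quinn     189      17
3      SF    Uma     102       1
6     NYC  Quinn     173      19
7      SF    Uma     139       0
9     NYC    Gus     135       1
11    BOS   Nora      51       3
12    AUS    Gus      50      14
add column tenure_minus_salary = t['tenure'] - t['salary']:
   office   name  salary  tenure  tenure_minus_salary
1      SF    Uma     149      16                 -133
2     AUS  Quinn     189      17                 -172
3      SF    Uma     102       1                 -101
6     NYC  Quinn     173      19                 -154
7      SF    Uma     139       0                 -139
9     NYC    Gus     135       1                 -134
11    BOS   Nora      51       3                  -48
12    AUS    Gus      50      14                  -36
take 7 rows with largest tenure:
   office   name  salary  tenure  tenure_minus_salary
6     NYC  Quinn     173      19                 -154
2     AUS  Quinn     189      17                 -172
1      SF    Uma     149      16                 -133
12    AUS    Gus      50      14                  -36
11    BOS   Nora      51       3                  -48
3      SF    Uma     102       1                 -101
9     NYC    Gus     135       1                 -134
sum of column 'tenure_minus_salary' → -778

-778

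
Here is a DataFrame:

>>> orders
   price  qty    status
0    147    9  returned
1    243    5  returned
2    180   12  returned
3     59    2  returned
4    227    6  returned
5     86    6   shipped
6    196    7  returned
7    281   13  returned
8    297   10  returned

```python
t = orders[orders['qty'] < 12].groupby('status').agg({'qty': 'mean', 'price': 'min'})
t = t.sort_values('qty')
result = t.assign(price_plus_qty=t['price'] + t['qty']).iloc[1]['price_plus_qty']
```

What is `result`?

filter rows where qty < 12:
   price  qty    status
0    147    9  returned
1    243    5  returned
3     59    2  returned
4    227    6  returned
5     86    6   shipped
6    196    7  returned
8    297   10  returned
group by status: mean(qty), min(price):
          qty  price
status              
returned  6.5     59
shipped   6.0     86
sort by qty:
          qty  price
status              
shipped   6.0     86
returned  6.5     59
add column price_plus_qty = t['price'] + t['qty']:
          qty  price  price_plus_qty
status                              
shipped   6.0     86            92.0
returned  6.5     59            65.5
Then the value at position 1, column 'price_plus_qty': 65.5

65.5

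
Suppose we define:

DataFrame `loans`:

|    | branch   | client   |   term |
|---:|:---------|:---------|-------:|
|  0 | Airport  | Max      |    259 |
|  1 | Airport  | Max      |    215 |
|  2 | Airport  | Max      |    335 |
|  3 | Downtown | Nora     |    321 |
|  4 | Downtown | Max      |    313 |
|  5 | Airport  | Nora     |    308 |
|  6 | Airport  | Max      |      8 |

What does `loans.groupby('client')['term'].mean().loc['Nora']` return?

314.5

group by client, mean of term:
client
Max     226.0
Nora    314.5
Name: term, dtype: float64
value at index 'Nora' → 314.5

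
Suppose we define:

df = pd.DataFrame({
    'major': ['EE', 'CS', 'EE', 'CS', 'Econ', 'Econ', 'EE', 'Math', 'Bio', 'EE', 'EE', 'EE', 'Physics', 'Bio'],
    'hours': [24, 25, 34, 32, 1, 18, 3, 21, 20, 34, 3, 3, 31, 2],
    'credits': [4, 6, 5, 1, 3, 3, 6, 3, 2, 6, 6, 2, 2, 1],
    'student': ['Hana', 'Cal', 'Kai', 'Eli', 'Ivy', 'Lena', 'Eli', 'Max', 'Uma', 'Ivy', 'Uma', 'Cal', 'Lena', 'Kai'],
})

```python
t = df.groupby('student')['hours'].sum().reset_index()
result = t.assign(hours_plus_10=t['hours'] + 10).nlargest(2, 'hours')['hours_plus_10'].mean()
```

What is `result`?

group by student, sum of hours:
student
Cal     28
Eli     35
Hana    24
Ivy     35
Kai     36
Lena    49
Max     21
Uma     23
Name: hours, dtype: int64
reset_index():
  student  hours
0     Cal     28
1     Eli     35
2    Hana     24
3     Ivy     35
4     Kai     36
5    Lena     49
6     Max     21
7     Uma     23
add column hours_plus_10 = t['hours'] + 10:
  student  hours  hours_plus_10
0     Cal     28             38
1     Eli     35             45
2    Hana     24             34
3     Ivy     35             45
4     Kai     36             46
5    Lena     49             59
6     Max     21             31
7     Uma     23             33
take 2 rows with largest hours:
  student  hours  hours_plus_10
5    Lena     49             59
4     Kai     36             46
Finally, mean of column 'hours_plus_10' = 52.5.

52.5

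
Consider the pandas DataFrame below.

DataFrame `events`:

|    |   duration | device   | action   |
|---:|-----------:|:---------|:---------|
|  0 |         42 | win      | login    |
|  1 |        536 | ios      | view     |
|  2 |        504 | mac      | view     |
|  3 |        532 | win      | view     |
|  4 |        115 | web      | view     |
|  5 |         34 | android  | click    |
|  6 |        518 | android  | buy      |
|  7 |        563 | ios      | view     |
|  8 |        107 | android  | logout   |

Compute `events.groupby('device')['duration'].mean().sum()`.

1675.16666667

group by device, mean of duration:
device
android    219.666667
ios        549.500000
mac        504.000000
web        115.000000
win        287.000000
Name: duration, dtype: float64
Finally, sum of the resulting series = 1675.16666667.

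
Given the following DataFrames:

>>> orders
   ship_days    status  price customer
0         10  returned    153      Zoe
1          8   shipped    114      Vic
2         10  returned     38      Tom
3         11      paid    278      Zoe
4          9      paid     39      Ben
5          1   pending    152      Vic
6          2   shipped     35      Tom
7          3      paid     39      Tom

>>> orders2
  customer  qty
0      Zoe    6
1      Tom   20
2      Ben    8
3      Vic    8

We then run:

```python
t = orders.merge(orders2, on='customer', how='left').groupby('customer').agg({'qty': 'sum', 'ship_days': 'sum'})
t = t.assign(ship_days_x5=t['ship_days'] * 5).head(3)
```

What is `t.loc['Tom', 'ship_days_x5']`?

75

merge on 'customer' (how='left') → 8 rows:
   ship_days    status  price customer  qty
0         10  returned    153      Zoe    6
1          8   shipped    114      Vic    8
2         10  returned     38      Tom   20
3         11      paid    278      Zoe    6
4          9      paid     39      Ben    8
5          1   pending    152      Vic    8
6          2   shipped     35      Tom   20
7          3      paid     39      Tom   20
group by customer: sum(qty), sum(ship_days):
          qty  ship_days
customer                
Ben         8          9
Tom        60         15
Vic        16          9
Zoe        12         21
add column ship_days_x5 = t['ship_days'] * 5:
          qty  ship_days  ship_days_x5
customer                              
Ben         8          9            45
Tom        60         15            75
Vic        16          9            45
Zoe        12         21           105
take first 3 rows:
          qty  ship_days  ship_days_x5
customer                              
Ben         8          9            45
Tom        60         15            75
Vic        16          9            45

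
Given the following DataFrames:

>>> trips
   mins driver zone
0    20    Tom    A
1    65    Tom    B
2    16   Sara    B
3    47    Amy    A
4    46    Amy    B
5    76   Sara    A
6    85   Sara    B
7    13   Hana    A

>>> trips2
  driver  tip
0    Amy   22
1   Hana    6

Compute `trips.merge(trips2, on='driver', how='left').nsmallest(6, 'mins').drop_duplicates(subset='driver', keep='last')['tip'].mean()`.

14.0

merge on 'driver' (how='left') → 8 rows:
   mins driver zone   tip
0    20    Tom    A   NaN
1    65    Tom    B   NaN
2    16   Sara    B   NaN
3    47    Amy    A  22.0
4    46    Amy    B  22.0
5    76   Sara    A   NaN
6    85   Sara    B   NaN
7    13   Hana    A   6.0
take 6 rows with smallest mins:
   mins driver zone   tip
7    13   Hana    A   6.0
2    16   Sara    B   NaN
0    20    Tom    A   NaN
4    46    Amy    B  22.0
3    47    Amy    A  22.0
1    65    Tom    B   NaN
drop duplicate driver (keep=last):
   mins driver zone   tip
7    13   Hana    A   6.0
2    16   Sara    B   NaN
3    47    Amy    A  22.0
1    65    Tom    B   NaN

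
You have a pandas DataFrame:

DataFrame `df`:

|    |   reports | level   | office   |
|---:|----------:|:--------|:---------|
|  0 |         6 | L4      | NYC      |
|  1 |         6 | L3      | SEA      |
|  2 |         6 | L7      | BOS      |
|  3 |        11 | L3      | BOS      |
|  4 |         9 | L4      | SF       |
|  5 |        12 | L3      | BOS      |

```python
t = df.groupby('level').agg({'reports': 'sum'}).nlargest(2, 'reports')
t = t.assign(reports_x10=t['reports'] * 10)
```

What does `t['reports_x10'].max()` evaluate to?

group by level, sum of reports:
       reports
level         
L3          29
L4          15
L7           6
take 2 rows with largest reports:
       reports
level         
L3          29
L4          15
add column reports_x10 = t['reports'] * 10:
       reports  reports_x10
level                      
L3          29          290
L4          15          150
max of column 'reports_x10' → 290

290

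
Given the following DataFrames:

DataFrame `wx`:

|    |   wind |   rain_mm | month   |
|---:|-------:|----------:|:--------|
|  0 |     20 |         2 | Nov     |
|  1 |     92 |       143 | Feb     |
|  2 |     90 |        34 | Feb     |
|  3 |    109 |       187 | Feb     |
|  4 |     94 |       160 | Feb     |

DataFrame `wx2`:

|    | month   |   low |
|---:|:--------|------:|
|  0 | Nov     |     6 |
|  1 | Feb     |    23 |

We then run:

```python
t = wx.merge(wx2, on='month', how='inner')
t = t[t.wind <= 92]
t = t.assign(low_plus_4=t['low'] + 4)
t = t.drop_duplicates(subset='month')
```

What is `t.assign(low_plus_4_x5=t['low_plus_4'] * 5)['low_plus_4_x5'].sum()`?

185

merge on 'month' (how='inner') → 5 rows:
   wind  rain_mm month  low
0    20        2   Nov    6
1    92      143   Feb   23
2    90       34   Feb   23
3   109      187   Feb   23
4    94      160   Feb   23
filter rows where wind <= 92:
   wind  rain_mm month  low
0    20        2   Nov    6
1    92      143   Feb   23
2    90       34   Feb   23
add column low_plus_4 = t['low'] + 4:
   wind  rain_mm month  low  low_plus_4
0    20        2   Nov    6          10
1    92      143   Feb   23          27
2    90       34   Feb   23          27
drop duplicate month (keep=first):
   wind  rain_mm month  low  low_plus_4
0    20        2   Nov    6          10
1    92      143   Feb   23          27
add column low_plus_4_x5 = t['low_plus_4'] * 5:
   wind  rain_mm month  low  low_plus_4  low_plus_4_x5
0    20        2   Nov    6          10             50
1    92      143   Feb   23          27            135
Finally, sum of column 'low_plus_4_x5' = 185.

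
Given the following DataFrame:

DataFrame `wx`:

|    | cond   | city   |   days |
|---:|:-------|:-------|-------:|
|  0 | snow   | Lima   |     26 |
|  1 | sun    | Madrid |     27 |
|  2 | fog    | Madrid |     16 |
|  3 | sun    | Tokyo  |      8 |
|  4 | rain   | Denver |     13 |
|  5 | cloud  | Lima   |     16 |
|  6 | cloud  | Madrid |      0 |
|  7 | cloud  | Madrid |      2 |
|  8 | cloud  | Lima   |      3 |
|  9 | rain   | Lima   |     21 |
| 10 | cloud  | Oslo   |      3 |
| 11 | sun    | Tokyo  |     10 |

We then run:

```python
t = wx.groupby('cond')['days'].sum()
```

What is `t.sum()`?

group by cond, sum of days:
cond
cloud    24
fog      16
rain     34
snow     26
sun      45
Name: days, dtype: int64
Finally, sum of the resulting series = 145.

145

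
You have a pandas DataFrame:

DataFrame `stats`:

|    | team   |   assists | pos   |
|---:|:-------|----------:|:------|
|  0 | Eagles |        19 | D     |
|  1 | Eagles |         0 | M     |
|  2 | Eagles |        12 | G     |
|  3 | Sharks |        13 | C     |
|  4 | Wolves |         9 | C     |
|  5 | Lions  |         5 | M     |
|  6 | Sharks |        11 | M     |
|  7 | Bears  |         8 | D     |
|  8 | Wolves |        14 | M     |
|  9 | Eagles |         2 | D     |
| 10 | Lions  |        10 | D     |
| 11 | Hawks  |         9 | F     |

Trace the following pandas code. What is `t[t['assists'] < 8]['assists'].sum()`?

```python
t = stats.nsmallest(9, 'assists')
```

take 9 rows with smallest assists:
      team  assists pos
1   Eagles        0   M
9   Eagles        2   D
5    Lions        5   M
7    Bears        8   D
4   Wolves        9   C
11   Hawks        9   F
10   Lions       10   D
6   Sharks       11   M
2   Eagles       12   G
filter rows where assists < 8:
     team  assists pos
1  Eagles        0   M
9  Eagles        2   D
5   Lions        5   M
Hence 7.

7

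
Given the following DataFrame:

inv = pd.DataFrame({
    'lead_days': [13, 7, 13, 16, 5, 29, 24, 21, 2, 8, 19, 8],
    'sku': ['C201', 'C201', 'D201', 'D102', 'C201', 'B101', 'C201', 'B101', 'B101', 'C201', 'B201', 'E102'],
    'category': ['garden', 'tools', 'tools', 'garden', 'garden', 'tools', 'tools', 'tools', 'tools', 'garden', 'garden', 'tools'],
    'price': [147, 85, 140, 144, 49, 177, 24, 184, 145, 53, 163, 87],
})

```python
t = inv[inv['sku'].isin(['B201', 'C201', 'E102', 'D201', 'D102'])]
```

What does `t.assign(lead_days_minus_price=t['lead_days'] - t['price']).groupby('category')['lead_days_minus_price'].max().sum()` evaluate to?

-44

filter rows where sku in ['B201', 'C201', 'E102', 'D201', 'D102']:
    lead_days   sku category  price
0          13  C201   garden    147
1           7  C201    tools     85
2          13  D201    tools    140
3          16  D102   garden    144
4           5  C201   garden     49
6          24  C201    tools     24
9           8  C201   garden     53
10         19  B201   garden    163
11          8  E102    tools     87
add column lead_days_minus_price = t['lead_days'] - t['price']:
    lead_days   sku category  price  lead_days_minus_price
0          13  C201   garden    147                   -134
1           7  C201    tools     85                    -78
2          13  D201    tools    140                   -127
3          16  D102   garden    144                   -128
4           5  C201   garden     49                    -44
6          24  C201    tools     24                      0
9           8  C201   garden     53                    -45
10         19  B201   garden    163                   -144
11          8  E102    tools     87                    -79
group by category, max of lead_days_minus_price:
category
garden   -44
tools      0
Name: lead_days_minus_price, dtype: int64
Then the sum of the resulting series: -44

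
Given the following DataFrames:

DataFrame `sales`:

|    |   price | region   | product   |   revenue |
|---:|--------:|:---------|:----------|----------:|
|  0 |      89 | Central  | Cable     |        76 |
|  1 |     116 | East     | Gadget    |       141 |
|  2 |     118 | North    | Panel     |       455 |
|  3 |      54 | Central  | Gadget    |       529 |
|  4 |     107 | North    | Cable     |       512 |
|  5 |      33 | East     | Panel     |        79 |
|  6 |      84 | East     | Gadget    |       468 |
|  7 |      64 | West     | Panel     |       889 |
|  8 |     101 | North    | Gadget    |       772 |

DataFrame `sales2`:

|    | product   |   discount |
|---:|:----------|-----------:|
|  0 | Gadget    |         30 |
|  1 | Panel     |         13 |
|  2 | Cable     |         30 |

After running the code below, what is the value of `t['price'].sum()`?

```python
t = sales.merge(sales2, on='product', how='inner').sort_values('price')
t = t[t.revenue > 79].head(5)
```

410

merge on 'product' (how='inner') → 9 rows:
   price   region product  revenue  discount
0     89  Central   Cable       76        30
1    116     East  Gadget      141        30
2    118    North   Panel      455        13
3     54  Central  Gadget      529        30
4    107    North   Cable      512        30
5     33     East   Panel       79        13
6     84     East  Gadget      468        30
7     64     West   Panel      889        13
8    101    North  Gadget      772        30
sort by price:
   price   region product  revenue  discount
5     33     East   Panel       79        13
3     54  Central  Gadget      529        30
7     64     West   Panel      889        13
6     84     East  Gadget      468        30
0     89  Central   Cable       76        30
8    101    North  Gadget      772        30
4    107    North   Cable      512        30
1    116     East  Gadget      141        30
2    118    North   Panel      455        13
filter rows where revenue > 79:
   price   region product  revenue  discount
3     54  Central  Gadget      529        30
7     64     West   Panel      889        13
6     84     East  Gadget      468        30
8    101    North  Gadget      772        30
4    107    North   Cable      512        30
1    116     East  Gadget      141        30
2    118    North   Panel      455        13
take first 5 rows:
   price   region product  revenue  discount
3     54  Central  Gadget      529        30
7     64     West   Panel      889        13
6     84     East  Gadget      468        30
8    101    North  Gadget      772        30
4    107    North   Cable      512        30
Then the sum of column 'price': 410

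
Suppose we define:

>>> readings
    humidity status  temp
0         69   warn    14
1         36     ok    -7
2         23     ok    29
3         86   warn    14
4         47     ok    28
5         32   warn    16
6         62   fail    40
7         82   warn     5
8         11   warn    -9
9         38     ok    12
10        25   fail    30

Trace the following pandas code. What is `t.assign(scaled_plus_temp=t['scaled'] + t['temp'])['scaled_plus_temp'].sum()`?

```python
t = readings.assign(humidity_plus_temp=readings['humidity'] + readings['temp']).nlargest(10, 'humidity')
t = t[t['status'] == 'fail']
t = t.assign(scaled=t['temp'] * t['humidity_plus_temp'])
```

add column humidity_plus_temp = readings['humidity'] + readings['temp']:
    humidity status  temp  humidity_plus_temp
0         69   warn    14                  83
1         36     ok    -7                  29
2         23     ok    29                  52
3         86   warn    14                 100
4         47     ok    28                  75
5         32   warn    16                  48
6         62   fail    40                 102
7         82   warn     5                  87
8         11   warn    -9                   2
9         38     ok    12                  50
10        25   fail    30                  55
take 10 rows with largest humidity:
    humidity status  temp  humidity_plus_temp
3         86   warn    14                 100
7         82   warn     5                  87
0         69   warn    14                  83
6         62   fail    40                 102
4         47     ok    28                  75
9         38     ok    12                  50
1         36     ok    -7                  29
5         32   warn    16                  48
10        25   fail    30                  55
2         23     ok    29                  52
filter rows where status == 'fail':
    humidity status  temp  humidity_plus_temp
6         62   fail    40                 102
10        25   fail    30                  55
add column scaled = t['temp'] * t['humidity_plus_temp']:
    humidity status  temp  humidity_plus_temp  scaled
6         62   fail    40                 102    4080
10        25   fail    30                  55    1650
add column scaled_plus_temp = t['scaled'] + t['temp']:
    humidity status  temp  humidity_plus_temp  scaled  scaled_plus_temp
6         62   fail    40                 102    4080              4120
10        25   fail    30                  55    1650              1680

5800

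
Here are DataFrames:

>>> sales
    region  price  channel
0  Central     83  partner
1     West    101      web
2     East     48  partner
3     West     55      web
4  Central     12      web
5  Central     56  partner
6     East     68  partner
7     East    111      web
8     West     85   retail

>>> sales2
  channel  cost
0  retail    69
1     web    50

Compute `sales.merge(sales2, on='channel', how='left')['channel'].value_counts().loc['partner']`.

merge on 'channel' (how='left') → 9 rows:
    region  price  channel  cost
0  Central     83  partner   NaN
1     West    101      web  50.0
2     East     48  partner   NaN
3     West     55      web  50.0
4  Central     12      web  50.0
5  Central     56  partner   NaN
6     East     68  partner   NaN
7     East    111      web  50.0
8     West     85   retail  69.0
value_counts of channel:
channel
partner    4
web        4
retail     1
Name: count, dtype: int64

4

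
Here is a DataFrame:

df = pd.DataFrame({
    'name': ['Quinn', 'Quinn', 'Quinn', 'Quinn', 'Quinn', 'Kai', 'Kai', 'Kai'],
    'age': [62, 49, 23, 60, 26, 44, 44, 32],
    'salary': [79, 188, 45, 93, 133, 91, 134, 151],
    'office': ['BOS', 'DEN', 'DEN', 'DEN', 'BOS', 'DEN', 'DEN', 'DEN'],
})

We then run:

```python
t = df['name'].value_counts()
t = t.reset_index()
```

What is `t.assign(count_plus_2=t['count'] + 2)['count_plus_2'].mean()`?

6.0

value_counts of name:
name
Quinn    5
Kai      3
Name: count, dtype: int64
reset_index():
    name  count
0  Quinn      5
1    Kai      3
add column count_plus_2 = t['count'] + 2:
    name  count  count_plus_2
0  Quinn      5             7
1    Kai      3             5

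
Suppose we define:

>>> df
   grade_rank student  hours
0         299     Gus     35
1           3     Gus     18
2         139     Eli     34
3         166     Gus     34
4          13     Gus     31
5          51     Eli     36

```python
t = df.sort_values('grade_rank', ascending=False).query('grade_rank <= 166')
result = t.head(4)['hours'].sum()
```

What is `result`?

sort by grade_rank descending:
   grade_rank student  hours
0         299     Gus     35
3         166     Gus     34
2         139     Eli     34
5          51     Eli     36
4          13     Gus     31
1           3     Gus     18
filter rows where grade_rank <= 166:
   grade_rank student  hours
3         166     Gus     34
2         139     Eli     34
5          51     Eli     36
4          13     Gus     31
1           3     Gus     18
take first 4 rows:
   grade_rank student  hours
3         166     Gus     34
2         139     Eli     34
5          51     Eli     36
4          13     Gus     31
So sum() = 135.

135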